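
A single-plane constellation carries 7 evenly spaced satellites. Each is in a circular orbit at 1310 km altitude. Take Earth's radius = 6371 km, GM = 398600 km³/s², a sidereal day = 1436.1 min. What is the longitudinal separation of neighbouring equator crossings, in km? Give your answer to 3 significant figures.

Semi-major axis a = 6371 + 1310 = 7681 km. Period T = 2π√(a³/μ) = 2π√(7681³/398600) = 6699.4 s = 111.66 min.
Single-satellite node shift = (6699.4/86166) × 360° = 27.99°.
With 7 satellites evenly phased, successive equator crossings are 27.99/7 = 3.999° apart.
That is 3.999 × 111.2 = 445 km at the equator.

445 km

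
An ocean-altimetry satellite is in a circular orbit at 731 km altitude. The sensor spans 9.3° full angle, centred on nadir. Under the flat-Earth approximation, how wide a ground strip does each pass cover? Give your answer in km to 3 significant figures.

Half-angle = 9.3°/2 = 4.65°.
Swath width ≈ 2h·tan(θ/2) = 2 × 731 × tan(4.65°) = 118.9 km.

119 km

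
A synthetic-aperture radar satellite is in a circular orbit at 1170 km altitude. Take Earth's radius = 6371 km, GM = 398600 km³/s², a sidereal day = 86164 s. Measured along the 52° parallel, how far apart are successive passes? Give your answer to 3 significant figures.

1860 km

Semi-major axis a = 6371 + 1170 = 7541 km. Period T = 2π√(a³/μ) = 2π√(7541³/398600) = 6517.1 s = 108.62 min.
Node shift per orbit = (6517.1/86164) × 360° = 27.23°.
Equatorial spacing = 27.23 × 111.2 km/° = 3028 km.
At 52° latitude, spacing = 3028 × cos(52°) = 1864 km.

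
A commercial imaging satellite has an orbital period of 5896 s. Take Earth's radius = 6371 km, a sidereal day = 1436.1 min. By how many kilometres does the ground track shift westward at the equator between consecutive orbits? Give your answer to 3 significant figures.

2740 km

During one orbit Earth rotates (5896.0 / 86166) × 360° = 24.63°.
At the equator that is 24.63° × (2π·6371/360) km/° = 24.63 × 111.2 = 2739 km.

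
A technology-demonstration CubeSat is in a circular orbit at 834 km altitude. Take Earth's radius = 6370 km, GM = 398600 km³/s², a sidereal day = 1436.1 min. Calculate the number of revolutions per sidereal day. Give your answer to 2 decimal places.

14.16

Semi-major axis a = 6370 + 834 = 7204 km. Period T = 2π√(a³/μ) = 2π√(7204³/398600) = 6085.2 s = 101.42 min.
Orbits per sidereal day = 86166 / 6085.2 = 14.160.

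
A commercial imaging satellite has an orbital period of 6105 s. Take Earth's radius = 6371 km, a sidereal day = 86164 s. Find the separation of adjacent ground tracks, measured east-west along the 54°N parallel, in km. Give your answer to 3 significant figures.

1670 km

Node shift per orbit = (6105.0/86164) × 360° = 25.51°.
Equatorial spacing = 25.51 × 111.2 km/° = 2836 km.
At 54° latitude, spacing = 2836 × cos(54°) = 1667 km.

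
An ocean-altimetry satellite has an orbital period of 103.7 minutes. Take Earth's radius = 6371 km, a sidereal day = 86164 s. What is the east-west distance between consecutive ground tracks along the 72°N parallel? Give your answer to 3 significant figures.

893 km

T = 103.7 min = 6222.0 s.
Node shift per orbit = (6222.0/86164) × 360° = 26.00°.
Equatorial spacing = 26.00 × 111.2 km/° = 2891 km.
At 72° latitude, spacing = 2891 × cos(72°) = 893 km.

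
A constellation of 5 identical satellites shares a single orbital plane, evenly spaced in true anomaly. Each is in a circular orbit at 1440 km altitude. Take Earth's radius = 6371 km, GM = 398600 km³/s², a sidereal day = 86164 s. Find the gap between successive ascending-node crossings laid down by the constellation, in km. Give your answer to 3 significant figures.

Semi-major axis a = 6371 + 1440 = 7811 km. Period T = 2π√(a³/μ) = 2π√(7811³/398600) = 6870.2 s = 114.50 min.
Single-satellite node shift = (6870.2/86164) × 360° = 28.70°.
With 5 satellites evenly phased, successive equator crossings are 28.70/5 = 5.741° apart.
That is 5.741 × 111.2 = 638 km at the equator.

638 km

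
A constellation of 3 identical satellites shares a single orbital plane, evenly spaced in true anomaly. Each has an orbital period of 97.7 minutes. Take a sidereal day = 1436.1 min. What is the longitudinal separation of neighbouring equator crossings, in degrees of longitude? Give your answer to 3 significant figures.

8.16°

T = 97.7 min = 5862.0 s.
Single-satellite node shift = (5862.0/86166) × 360° = 24.49°.
With 3 satellites evenly phased, successive equator crossings are 24.49/3 = 8.164° apart.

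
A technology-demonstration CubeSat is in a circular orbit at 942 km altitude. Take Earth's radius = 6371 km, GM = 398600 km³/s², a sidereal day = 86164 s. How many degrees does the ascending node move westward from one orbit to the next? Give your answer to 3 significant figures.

26.0°

Semi-major axis a = 6371 + 942 = 7313 km. Period T = 2π√(a³/μ) = 2π√(7313³/398600) = 6223.8 s = 103.73 min.
During one orbit Earth rotates (6223.8 / 86164) × 360° = 26.00°.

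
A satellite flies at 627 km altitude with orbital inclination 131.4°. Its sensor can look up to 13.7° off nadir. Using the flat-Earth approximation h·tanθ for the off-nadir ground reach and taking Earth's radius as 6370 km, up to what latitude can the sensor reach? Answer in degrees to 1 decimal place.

Retrograde orbit: the ground track reaches ±(180° − i) = ±(180 − 131.4) = ±48.6°.
Sensor half-swath on the ground ≈ 627·tan(13.7°) = 153 km = 1.37° of latitude.
Maximum observable latitude ≈ 48.6 + 1.37 = 50.0°.

50.0°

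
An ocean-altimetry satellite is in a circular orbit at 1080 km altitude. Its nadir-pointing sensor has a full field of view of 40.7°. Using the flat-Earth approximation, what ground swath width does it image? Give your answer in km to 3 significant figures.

Half-angle = 40.7°/2 = 20.35°.
Swath width ≈ 2h·tan(θ/2) = 2 × 1080 × tan(20.35°) = 801.2 km.

801 km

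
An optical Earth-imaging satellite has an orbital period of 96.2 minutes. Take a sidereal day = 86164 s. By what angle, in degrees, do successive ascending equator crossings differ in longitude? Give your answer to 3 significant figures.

24.1°

T = 96.2 min = 5772.0 s.
During one orbit Earth rotates (5772.0 / 86164) × 360° = 24.12°.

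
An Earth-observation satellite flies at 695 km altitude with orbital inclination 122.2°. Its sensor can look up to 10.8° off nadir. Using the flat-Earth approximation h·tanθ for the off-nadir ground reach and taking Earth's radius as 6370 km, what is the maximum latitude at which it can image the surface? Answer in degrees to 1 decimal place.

Retrograde orbit: the ground track reaches ±(180° − i) = ±(180 − 122.2) = ±57.8°.
Sensor half-swath on the ground ≈ 695·tan(10.8°) = 133 km = 1.19° of latitude.
Maximum observable latitude ≈ 57.8 + 1.19 = 59.0°.

59.0°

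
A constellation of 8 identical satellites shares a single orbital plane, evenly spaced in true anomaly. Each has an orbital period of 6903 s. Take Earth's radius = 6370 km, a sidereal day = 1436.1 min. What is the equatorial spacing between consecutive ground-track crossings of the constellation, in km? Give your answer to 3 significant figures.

401 km

Single-satellite node shift = (6903.0/86166) × 360° = 28.84°.
With 8 satellites evenly phased, successive equator crossings are 28.84/8 = 3.605° apart.
That is 3.605 × 111.2 = 401 km at the equator.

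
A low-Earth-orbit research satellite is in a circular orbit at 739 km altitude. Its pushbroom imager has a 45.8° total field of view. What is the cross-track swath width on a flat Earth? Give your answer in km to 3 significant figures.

Half-angle = 45.8°/2 = 22.9°.
Swath width ≈ 2h·tan(θ/2) = 2 × 739 × tan(22.9°) = 624.3 km.

624 km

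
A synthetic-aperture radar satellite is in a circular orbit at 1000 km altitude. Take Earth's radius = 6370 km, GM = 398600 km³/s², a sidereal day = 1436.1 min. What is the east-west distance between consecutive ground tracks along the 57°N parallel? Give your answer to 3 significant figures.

1590 km

Semi-major axis a = 6370 + 1000 = 7370 km. Period T = 2π√(a³/μ) = 2π√(7370³/398600) = 6296.7 s = 104.94 min.
Node shift per orbit = (6296.7/86166) × 360° = 26.31°.
Equatorial spacing = 26.31 × 111.2 km/° = 2925 km.
At 57° latitude, spacing = 2925 × cos(57°) = 1593 km.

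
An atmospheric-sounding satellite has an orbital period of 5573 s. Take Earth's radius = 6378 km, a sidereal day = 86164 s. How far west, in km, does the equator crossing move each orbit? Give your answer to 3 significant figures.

During one orbit Earth rotates (5573.0 / 86164) × 360° = 23.28°.
At the equator that is 23.28° × (2π·6378/360) km/° = 23.28 × 111.3 = 2592 km.

2590 km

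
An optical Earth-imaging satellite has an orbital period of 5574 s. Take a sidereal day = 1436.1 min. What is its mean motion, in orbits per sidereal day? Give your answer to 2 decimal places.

Orbits per sidereal day = 86166 / 5574.0 = 15.459.

15.46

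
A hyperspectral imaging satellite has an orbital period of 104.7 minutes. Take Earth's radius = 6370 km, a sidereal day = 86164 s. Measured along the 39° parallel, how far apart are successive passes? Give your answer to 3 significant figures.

T = 104.7 min = 6282.0 s.
Node shift per orbit = (6282.0/86164) × 360° = 26.25°.
Equatorial spacing = 26.25 × 111.2 km/° = 2918 km.
At 39° latitude, spacing = 2918 × cos(39°) = 2268 km.

2270 km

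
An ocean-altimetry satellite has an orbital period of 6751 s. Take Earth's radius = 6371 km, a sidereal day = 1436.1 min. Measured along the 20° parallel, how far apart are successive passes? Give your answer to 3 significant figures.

Node shift per orbit = (6751.0/86166) × 360° = 28.21°.
Equatorial spacing = 28.21 × 111.2 km/° = 3136 km.
At 20° latitude, spacing = 3136 × cos(20°) = 2947 km.

2950 km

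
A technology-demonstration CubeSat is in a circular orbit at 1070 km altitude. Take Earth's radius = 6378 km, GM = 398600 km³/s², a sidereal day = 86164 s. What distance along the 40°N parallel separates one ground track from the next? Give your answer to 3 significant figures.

Semi-major axis a = 6378 + 1070 = 7448 km. Period T = 2π√(a³/μ) = 2π√(7448³/398600) = 6396.9 s = 106.62 min.
Node shift per orbit = (6396.9/86164) × 360° = 26.73°.
Equatorial spacing = 26.73 × 111.3 km/° = 2975 km.
At 40° latitude, spacing = 2975 × cos(40°) = 2279 km.

2280 km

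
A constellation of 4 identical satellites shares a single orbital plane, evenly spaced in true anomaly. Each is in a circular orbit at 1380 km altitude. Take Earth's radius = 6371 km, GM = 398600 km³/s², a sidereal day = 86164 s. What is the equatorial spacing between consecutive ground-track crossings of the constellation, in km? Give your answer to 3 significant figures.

789 km

Semi-major axis a = 6371 + 1380 = 7751 km. Period T = 2π√(a³/μ) = 2π√(7751³/398600) = 6791.2 s = 113.19 min.
Single-satellite node shift = (6791.2/86164) × 360° = 28.37°.
With 4 satellites evenly phased, successive equator crossings are 28.37/4 = 7.094° apart.
That is 7.094 × 111.2 = 789 km at the equator.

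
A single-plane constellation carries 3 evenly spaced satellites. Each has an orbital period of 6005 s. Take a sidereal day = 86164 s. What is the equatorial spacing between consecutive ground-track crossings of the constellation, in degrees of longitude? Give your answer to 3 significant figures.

8.36°

Single-satellite node shift = (6005.0/86164) × 360° = 25.09°.
With 3 satellites evenly phased, successive equator crossings are 25.09/3 = 8.363° apart.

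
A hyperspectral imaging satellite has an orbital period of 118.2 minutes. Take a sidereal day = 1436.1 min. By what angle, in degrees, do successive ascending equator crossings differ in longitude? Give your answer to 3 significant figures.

29.6°

T = 118.2 min = 7092.0 s.
During one orbit Earth rotates (7092.0 / 86166) × 360° = 29.63°.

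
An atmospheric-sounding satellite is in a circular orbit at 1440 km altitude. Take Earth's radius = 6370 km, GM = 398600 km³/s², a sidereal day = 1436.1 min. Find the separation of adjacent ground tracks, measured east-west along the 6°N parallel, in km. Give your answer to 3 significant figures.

Semi-major axis a = 6370 + 1440 = 7810 km. Period T = 2π√(a³/μ) = 2π√(7810³/398600) = 6868.9 s = 114.48 min.
Node shift per orbit = (6868.9/86166) × 360° = 28.70°.
Equatorial spacing = 28.70 × 111.2 km/° = 3191 km.
At 6° latitude, spacing = 3191 × cos(6°) = 3173 km.

3170 km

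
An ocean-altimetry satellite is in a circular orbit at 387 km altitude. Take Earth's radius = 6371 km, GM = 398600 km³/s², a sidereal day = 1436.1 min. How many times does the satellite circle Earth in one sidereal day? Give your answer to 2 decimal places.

Semi-major axis a = 6371 + 387 = 6758 km. Period T = 2π√(a³/μ) = 2π√(6758³/398600) = 5528.9 s = 92.15 min.
Orbits per sidereal day = 86166 / 5528.9 = 15.585.

15.58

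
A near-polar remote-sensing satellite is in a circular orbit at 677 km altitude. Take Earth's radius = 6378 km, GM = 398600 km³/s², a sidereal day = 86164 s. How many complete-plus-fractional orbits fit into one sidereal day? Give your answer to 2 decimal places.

14.61

Semi-major axis a = 6378 + 677 = 7055 km. Period T = 2π√(a³/μ) = 2π√(7055³/398600) = 5897.3 s = 98.29 min.
Orbits per sidereal day = 86164 / 5897.3 = 14.611.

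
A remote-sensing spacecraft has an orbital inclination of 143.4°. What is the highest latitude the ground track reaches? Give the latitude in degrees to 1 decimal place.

36.6°

Retrograde orbit: the ground track reaches ±(180° − i) = ±(180 − 143.4) = ±36.6°.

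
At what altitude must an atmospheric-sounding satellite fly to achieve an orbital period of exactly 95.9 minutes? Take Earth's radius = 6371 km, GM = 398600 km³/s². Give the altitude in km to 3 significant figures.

T = 95.9 min = 5754.0 s.
From T = 2π√(a³/μ): a = (μ T²/4π²)^(1/3) = (398600 × 5754.0² / 4π²)^(1/3) = 6940 km.
Altitude h = a − R = 6940 − 6371 = 569 km.

569 km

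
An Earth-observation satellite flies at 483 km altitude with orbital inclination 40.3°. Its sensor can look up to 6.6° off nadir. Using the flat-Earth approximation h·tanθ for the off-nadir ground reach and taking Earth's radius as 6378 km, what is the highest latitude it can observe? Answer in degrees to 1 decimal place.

For a prograde orbit the ground track reaches latitude ±i = ±40.3°.
Sensor half-swath on the ground ≈ 483·tan(6.6°) = 56 km = 0.50° of latitude.
Maximum observable latitude ≈ 40.3 + 0.50 = 40.8°.

40.8°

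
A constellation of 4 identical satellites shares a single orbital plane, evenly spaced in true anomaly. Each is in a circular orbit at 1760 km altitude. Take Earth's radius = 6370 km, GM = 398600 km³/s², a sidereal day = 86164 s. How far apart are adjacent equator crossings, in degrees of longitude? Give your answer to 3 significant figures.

7.62°

Semi-major axis a = 6370 + 1760 = 8130 km. Period T = 2π√(a³/μ) = 2π√(8130³/398600) = 7295.4 s = 121.59 min.
Single-satellite node shift = (7295.4/86164) × 360° = 30.48°.
With 4 satellites evenly phased, successive equator crossings are 30.48/4 = 7.620° apart.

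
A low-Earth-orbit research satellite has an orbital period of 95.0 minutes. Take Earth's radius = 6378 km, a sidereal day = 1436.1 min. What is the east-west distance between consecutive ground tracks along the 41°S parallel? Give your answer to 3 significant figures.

2000 km

T = 95.0 min = 5700.0 s.
Node shift per orbit = (5700.0/86166) × 360° = 23.81°.
Equatorial spacing = 23.81 × 111.3 km/° = 2651 km.
At 41° latitude, spacing = 2651 × cos(41°) = 2001 km.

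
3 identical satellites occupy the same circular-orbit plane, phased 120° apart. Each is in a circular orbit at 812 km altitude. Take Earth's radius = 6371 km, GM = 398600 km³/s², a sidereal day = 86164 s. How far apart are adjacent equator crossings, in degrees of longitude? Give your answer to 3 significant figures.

Semi-major axis a = 6371 + 812 = 7183 km. Period T = 2π√(a³/μ) = 2π√(7183³/398600) = 6058.6 s = 100.98 min.
Single-satellite node shift = (6058.6/86164) × 360° = 25.31°.
With 3 satellites evenly phased, successive equator crossings are 25.31/3 = 8.438° apart.

8.44°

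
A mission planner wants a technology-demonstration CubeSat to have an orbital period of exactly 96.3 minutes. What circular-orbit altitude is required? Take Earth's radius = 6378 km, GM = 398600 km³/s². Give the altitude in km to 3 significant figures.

581 km

T = 96.3 min = 5778.0 s.
From T = 2π√(a³/μ): a = (μ T²/4π²)^(1/3) = (398600 × 5778.0² / 4π²)^(1/3) = 6959 km.
Altitude h = a − R = 6959 − 6378 = 581 km.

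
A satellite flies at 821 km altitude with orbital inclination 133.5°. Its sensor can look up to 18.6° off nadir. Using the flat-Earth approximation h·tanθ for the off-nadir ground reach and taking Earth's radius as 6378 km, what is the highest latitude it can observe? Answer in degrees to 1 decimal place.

49.0°

Retrograde orbit: the ground track reaches ±(180° − i) = ±(180 − 133.5) = ±46.5°.
Sensor half-swath on the ground ≈ 821·tan(18.6°) = 276 km = 2.48° of latitude.
Maximum observable latitude ≈ 46.5 + 2.48 = 49.0°.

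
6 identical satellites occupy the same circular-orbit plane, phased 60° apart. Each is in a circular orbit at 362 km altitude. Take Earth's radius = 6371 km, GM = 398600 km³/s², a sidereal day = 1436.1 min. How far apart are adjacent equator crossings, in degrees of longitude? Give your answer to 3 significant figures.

Semi-major axis a = 6371 + 362 = 6733 km. Period T = 2π√(a³/μ) = 2π√(6733³/398600) = 5498.2 s = 91.64 min.
Single-satellite node shift = (5498.2/86166) × 360° = 22.97°.
With 6 satellites evenly phased, successive equator crossings are 22.97/6 = 3.829° apart.

3.83°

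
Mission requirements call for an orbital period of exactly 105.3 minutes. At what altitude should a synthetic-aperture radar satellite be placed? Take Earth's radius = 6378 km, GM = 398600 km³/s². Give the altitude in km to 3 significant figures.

1010 km

T = 105.3 min = 6318.0 s.
From T = 2π√(a³/μ): a = (μ T²/4π²)^(1/3) = (398600 × 6318.0² / 4π²)^(1/3) = 7387 km.
Altitude h = a − R = 7387 − 6378 = 1009 km.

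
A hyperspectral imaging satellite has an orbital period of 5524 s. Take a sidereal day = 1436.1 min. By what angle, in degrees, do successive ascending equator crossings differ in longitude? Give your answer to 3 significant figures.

During one orbit Earth rotates (5524.0 / 86166) × 360° = 23.08°.

23.1°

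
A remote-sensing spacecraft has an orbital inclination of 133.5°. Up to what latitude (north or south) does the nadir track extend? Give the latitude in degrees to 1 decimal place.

46.5°

Retrograde orbit: the ground track reaches ±(180° − i) = ±(180 − 133.5) = ±46.5°.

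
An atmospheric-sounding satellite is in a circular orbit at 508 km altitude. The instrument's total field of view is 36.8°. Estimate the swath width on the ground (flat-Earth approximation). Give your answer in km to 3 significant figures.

Half-angle = 36.8°/2 = 18.4°.
Swath width ≈ 2h·tan(θ/2) = 2 × 508 × tan(18.4°) = 338.0 km.

338 km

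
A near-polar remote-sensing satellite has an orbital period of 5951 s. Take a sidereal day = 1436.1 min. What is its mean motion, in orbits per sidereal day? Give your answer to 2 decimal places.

14.48

Orbits per sidereal day = 86166 / 5951.0 = 14.479.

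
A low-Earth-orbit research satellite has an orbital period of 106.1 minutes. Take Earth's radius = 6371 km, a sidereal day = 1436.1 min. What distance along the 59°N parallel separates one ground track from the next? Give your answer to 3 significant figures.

T = 106.1 min = 6366.0 s.
Node shift per orbit = (6366.0/86166) × 360° = 26.60°.
Equatorial spacing = 26.60 × 111.2 km/° = 2957 km.
At 59° latitude, spacing = 2957 × cos(59°) = 1523 km.

1520 km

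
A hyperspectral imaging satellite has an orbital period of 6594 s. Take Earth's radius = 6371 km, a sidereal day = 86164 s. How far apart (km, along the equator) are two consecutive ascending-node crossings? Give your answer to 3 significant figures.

During one orbit Earth rotates (6594.0 / 86164) × 360° = 27.55°.
At the equator that is 27.55° × (2π·6371/360) km/° = 27.55 × 111.2 = 3063 km.

3060 km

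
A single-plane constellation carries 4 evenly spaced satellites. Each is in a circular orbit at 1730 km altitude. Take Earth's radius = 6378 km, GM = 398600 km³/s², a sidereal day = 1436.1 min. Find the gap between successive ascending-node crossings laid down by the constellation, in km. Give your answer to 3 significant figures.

845 km

Semi-major axis a = 6378 + 1730 = 8108 km. Period T = 2π√(a³/μ) = 2π√(8108³/398600) = 7265.8 s = 121.10 min.
Single-satellite node shift = (7265.8/86166) × 360° = 30.36°.
With 4 satellites evenly phased, successive equator crossings are 30.36/4 = 7.589° apart.
That is 7.589 × 111.3 = 845 km at the equator.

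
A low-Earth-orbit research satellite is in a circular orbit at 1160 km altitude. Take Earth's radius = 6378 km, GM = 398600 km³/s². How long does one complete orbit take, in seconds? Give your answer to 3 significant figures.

Semi-major axis a = 6378 + 1160 = 7538 km. Period T = 2π√(a³/μ) = 2π√(7538³/398600) = 6513.2 s = 108.55 min.

6510 seconds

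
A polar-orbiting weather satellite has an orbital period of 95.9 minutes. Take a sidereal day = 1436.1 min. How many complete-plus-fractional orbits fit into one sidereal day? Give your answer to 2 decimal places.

14.97

T = 95.9 min = 5754.0 s.
Orbits per sidereal day = 86166 / 5754.0 = 14.975.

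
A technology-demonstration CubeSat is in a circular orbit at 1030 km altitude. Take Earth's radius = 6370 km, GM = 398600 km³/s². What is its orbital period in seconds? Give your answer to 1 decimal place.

Semi-major axis a = 6370 + 1030 = 7400 km. Period T = 2π√(a³/μ) = 2π√(7400³/398600) = 6335.2 s = 105.59 min.

6335.2 seconds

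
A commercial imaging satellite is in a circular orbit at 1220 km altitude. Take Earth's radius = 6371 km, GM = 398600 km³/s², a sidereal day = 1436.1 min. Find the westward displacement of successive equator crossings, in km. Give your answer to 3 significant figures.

Semi-major axis a = 6371 + 1220 = 7591 km. Period T = 2π√(a³/μ) = 2π√(7591³/398600) = 6582.0 s = 109.70 min.
During one orbit Earth rotates (6582.0 / 86166) × 360° = 27.50°.
At the equator that is 27.50° × (2π·6371/360) km/° = 27.50 × 111.2 = 3058 km.

3060 km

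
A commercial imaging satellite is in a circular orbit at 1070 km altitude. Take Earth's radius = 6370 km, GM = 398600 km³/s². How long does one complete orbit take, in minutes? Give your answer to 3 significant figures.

106 min

Semi-major axis a = 6370 + 1070 = 7440 km. Period T = 2π√(a³/μ) = 2π√(7440³/398600) = 6386.6 s = 106.44 min.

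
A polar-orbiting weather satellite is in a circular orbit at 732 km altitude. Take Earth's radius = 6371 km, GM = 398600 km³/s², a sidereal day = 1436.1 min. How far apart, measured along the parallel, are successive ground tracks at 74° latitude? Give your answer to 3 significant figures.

763 km

Semi-major axis a = 6371 + 732 = 7103 km. Period T = 2π√(a³/μ) = 2π√(7103³/398600) = 5957.6 s = 99.29 min.
Node shift per orbit = (5957.6/86166) × 360° = 24.89°.
Equatorial spacing = 24.89 × 111.2 km/° = 2768 km.
At 74° latitude, spacing = 2768 × cos(74°) = 763 km.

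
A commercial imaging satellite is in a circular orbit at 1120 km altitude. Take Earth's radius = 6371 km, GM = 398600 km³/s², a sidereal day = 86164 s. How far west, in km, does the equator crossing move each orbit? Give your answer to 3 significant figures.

3000 km

Semi-major axis a = 6371 + 1120 = 7491 km. Period T = 2π√(a³/μ) = 2π√(7491³/398600) = 6452.4 s = 107.54 min.
During one orbit Earth rotates (6452.4 / 86164) × 360° = 26.96°.
At the equator that is 26.96° × (2π·6371/360) km/° = 26.96 × 111.2 = 2998 km.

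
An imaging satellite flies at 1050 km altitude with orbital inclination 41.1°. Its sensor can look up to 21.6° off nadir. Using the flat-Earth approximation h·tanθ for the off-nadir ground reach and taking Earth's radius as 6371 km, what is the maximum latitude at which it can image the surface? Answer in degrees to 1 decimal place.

For a prograde orbit the ground track reaches latitude ±i = ±41.1°.
Sensor half-swath on the ground ≈ 1050·tan(21.6°) = 416 km = 3.74° of latitude.
Maximum observable latitude ≈ 41.1 + 3.74 = 44.8°.

44.8°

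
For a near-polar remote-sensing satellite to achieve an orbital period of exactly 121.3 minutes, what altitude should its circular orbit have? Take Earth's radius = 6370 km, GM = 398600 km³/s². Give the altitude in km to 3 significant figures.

T = 121.3 min = 7278.0 s.
From T = 2π√(a³/μ): a = (μ T²/4π²)^(1/3) = (398600 × 7278.0² / 4π²)^(1/3) = 8117 km.
Altitude h = a − R = 8117 − 6370 = 1747 km.

1750 km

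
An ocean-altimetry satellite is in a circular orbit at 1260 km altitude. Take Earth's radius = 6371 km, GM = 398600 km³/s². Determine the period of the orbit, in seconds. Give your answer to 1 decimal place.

Semi-major axis a = 6371 + 1260 = 7631 km. Period T = 2π√(a³/μ) = 2π√(7631³/398600) = 6634.1 s = 110.57 min.

6634.1 seconds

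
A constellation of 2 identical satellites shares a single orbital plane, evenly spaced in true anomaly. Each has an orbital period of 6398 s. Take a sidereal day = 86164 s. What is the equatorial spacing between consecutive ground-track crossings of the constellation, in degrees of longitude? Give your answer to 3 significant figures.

Single-satellite node shift = (6398.0/86164) × 360° = 26.73°.
With 2 satellites evenly phased, successive equator crossings are 26.73/2 = 13.366° apart.

13.4°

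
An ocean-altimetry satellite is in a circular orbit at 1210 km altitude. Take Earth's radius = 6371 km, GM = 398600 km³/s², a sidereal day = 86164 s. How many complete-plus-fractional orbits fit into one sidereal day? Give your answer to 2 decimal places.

13.12

Semi-major axis a = 6371 + 1210 = 7581 km. Period T = 2π√(a³/μ) = 2π√(7581³/398600) = 6569.0 s = 109.48 min.
Orbits per sidereal day = 86164 / 6569.0 = 13.117.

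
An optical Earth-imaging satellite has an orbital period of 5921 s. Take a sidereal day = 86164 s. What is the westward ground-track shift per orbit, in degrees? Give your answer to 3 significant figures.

During one orbit Earth rotates (5921.0 / 86164) × 360° = 24.74°.

24.7°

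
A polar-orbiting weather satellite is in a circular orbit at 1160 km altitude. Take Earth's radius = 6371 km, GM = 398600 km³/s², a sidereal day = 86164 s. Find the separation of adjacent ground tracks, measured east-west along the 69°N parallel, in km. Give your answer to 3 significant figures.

Semi-major axis a = 6371 + 1160 = 7531 km. Period T = 2π√(a³/μ) = 2π√(7531³/398600) = 6504.1 s = 108.40 min.
Node shift per orbit = (6504.1/86164) × 360° = 27.17°.
Equatorial spacing = 27.17 × 111.2 km/° = 3022 km.
At 69° latitude, spacing = 3022 × cos(69°) = 1083 km.

1080 km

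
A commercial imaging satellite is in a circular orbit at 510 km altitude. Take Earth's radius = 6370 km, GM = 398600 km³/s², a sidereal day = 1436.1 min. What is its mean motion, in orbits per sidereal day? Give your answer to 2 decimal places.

Semi-major axis a = 6370 + 510 = 6880 km. Period T = 2π√(a³/μ) = 2π√(6880³/398600) = 5679.3 s = 94.65 min.
Orbits per sidereal day = 86166 / 5679.3 = 15.172.

15.17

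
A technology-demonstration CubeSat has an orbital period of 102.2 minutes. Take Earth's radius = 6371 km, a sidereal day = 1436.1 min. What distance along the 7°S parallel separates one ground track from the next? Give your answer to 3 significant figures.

2830 km

T = 102.2 min = 6132.0 s.
Node shift per orbit = (6132.0/86166) × 360° = 25.62°.
Equatorial spacing = 25.62 × 111.2 km/° = 2849 km.
At 7° latitude, spacing = 2849 × cos(7°) = 2828 km.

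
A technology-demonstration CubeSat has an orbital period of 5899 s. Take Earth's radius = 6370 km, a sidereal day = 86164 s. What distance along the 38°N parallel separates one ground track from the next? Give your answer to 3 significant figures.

Node shift per orbit = (5899.0/86164) × 360° = 24.65°.
Equatorial spacing = 24.65 × 111.2 km/° = 2740 km.
At 38° latitude, spacing = 2740 × cos(38°) = 2159 km.

2160 km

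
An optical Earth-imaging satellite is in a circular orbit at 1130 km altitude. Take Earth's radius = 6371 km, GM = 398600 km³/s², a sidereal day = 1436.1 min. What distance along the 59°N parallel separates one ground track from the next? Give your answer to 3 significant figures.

Semi-major axis a = 6371 + 1130 = 7501 km. Period T = 2π√(a³/μ) = 2π√(7501³/398600) = 6465.3 s = 107.76 min.
Node shift per orbit = (6465.3/86166) × 360° = 27.01°.
Equatorial spacing = 27.01 × 111.2 km/° = 3004 km.
At 59° latitude, spacing = 3004 × cos(59°) = 1547 km.

1550 km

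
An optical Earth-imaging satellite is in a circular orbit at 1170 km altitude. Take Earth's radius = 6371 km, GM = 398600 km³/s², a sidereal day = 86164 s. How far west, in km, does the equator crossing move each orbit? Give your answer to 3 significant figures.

3030 km

Semi-major axis a = 6371 + 1170 = 7541 km. Period T = 2π√(a³/μ) = 2π√(7541³/398600) = 6517.1 s = 108.62 min.
During one orbit Earth rotates (6517.1 / 86164) × 360° = 27.23°.
At the equator that is 27.23° × (2π·6371/360) km/° = 27.23 × 111.2 = 3028 km.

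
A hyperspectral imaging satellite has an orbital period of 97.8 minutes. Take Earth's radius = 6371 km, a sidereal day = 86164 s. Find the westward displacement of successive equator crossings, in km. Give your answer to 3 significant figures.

2730 km

T = 97.8 min = 5868.0 s.
During one orbit Earth rotates (5868.0 / 86164) × 360° = 24.52°.
At the equator that is 24.52° × (2π·6371/360) km/° = 24.52 × 111.2 = 2726 km.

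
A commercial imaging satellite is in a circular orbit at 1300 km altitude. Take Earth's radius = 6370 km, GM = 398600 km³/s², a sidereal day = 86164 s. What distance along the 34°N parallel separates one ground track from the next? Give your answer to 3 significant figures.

Semi-major axis a = 6370 + 1300 = 7670 km. Period T = 2π√(a³/μ) = 2π√(7670³/398600) = 6685.0 s = 111.42 min.
Node shift per orbit = (6685.0/86164) × 360° = 27.93°.
Equatorial spacing = 27.93 × 111.2 km/° = 3105 km.
At 34° latitude, spacing = 3105 × cos(34°) = 2574 km.

2570 km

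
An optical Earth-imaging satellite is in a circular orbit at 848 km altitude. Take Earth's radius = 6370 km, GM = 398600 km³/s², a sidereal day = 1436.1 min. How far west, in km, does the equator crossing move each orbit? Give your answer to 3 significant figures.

Semi-major axis a = 6370 + 848 = 7218 km. Period T = 2π√(a³/μ) = 2π√(7218³/398600) = 6102.9 s = 101.72 min.
During one orbit Earth rotates (6102.9 / 86166) × 360° = 25.50°.
At the equator that is 25.50° × (2π·6370/360) km/° = 25.50 × 111.2 = 2835 km.

2830 km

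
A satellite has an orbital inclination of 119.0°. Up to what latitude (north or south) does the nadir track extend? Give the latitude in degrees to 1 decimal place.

61.0°

Retrograde orbit: the ground track reaches ±(180° − i) = ±(180 − 119.0) = ±61.0°.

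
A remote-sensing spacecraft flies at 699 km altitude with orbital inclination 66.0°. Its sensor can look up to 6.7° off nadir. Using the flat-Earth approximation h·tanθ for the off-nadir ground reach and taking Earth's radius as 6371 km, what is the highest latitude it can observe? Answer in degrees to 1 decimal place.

For a prograde orbit the ground track reaches latitude ±i = ±66.0°.
Sensor half-swath on the ground ≈ 699·tan(6.7°) = 82 km = 0.74° of latitude.
Maximum observable latitude ≈ 66.0 + 0.74 = 66.7°.

66.7°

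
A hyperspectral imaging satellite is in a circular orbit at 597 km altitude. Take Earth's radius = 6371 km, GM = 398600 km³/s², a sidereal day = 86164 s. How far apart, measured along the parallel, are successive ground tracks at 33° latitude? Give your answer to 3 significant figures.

2260 km

Semi-major axis a = 6371 + 597 = 6968 km. Period T = 2π√(a³/μ) = 2π√(6968³/398600) = 5788.6 s = 96.48 min.
Node shift per orbit = (5788.6/86164) × 360° = 24.19°.
Equatorial spacing = 24.19 × 111.2 km/° = 2689 km.
At 33° latitude, spacing = 2689 × cos(33°) = 2255 km.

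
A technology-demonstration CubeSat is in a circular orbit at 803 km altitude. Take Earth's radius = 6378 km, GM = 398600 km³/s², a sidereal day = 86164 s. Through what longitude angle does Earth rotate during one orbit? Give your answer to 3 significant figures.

25.3°

Semi-major axis a = 6378 + 803 = 7181 km. Period T = 2π√(a³/μ) = 2π√(7181³/398600) = 6056.0 s = 100.93 min.
During one orbit Earth rotates (6056.0 / 86164) × 360° = 25.30°.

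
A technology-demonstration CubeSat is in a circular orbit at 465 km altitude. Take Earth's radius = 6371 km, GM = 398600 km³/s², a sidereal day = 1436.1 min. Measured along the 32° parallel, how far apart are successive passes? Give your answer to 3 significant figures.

2220 km

Semi-major axis a = 6371 + 465 = 6836 km. Period T = 2π√(a³/μ) = 2π√(6836³/398600) = 5624.9 s = 93.75 min.
Node shift per orbit = (5624.9/86166) × 360° = 23.50°.
Equatorial spacing = 23.50 × 111.2 km/° = 2613 km.
At 32° latitude, spacing = 2613 × cos(32°) = 2216 km.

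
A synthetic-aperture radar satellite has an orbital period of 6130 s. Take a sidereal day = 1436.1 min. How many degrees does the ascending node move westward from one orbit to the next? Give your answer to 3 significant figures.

25.6°

During one orbit Earth rotates (6130.0 / 86166) × 360° = 25.61°.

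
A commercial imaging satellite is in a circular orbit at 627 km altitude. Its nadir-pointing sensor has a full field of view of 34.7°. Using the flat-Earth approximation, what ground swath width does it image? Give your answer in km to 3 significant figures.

Half-angle = 34.7°/2 = 17.35°.
Swath width ≈ 2h·tan(θ/2) = 2 × 627 × tan(17.35°) = 391.8 km.

392 km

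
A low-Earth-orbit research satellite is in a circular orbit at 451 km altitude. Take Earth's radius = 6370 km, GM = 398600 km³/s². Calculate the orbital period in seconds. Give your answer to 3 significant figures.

Semi-major axis a = 6370 + 451 = 6821 km. Period T = 2π√(a³/μ) = 2π√(6821³/398600) = 5606.4 s = 93.44 min.

5610 seconds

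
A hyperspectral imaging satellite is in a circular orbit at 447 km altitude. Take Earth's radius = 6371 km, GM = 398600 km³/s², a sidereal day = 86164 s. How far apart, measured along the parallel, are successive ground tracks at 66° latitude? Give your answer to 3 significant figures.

Semi-major axis a = 6371 + 447 = 6818 km. Period T = 2π√(a³/μ) = 2π√(6818³/398600) = 5602.7 s = 93.38 min.
Node shift per orbit = (5602.7/86164) × 360° = 23.41°.
Equatorial spacing = 23.41 × 111.2 km/° = 2603 km.
At 66° latitude, spacing = 2603 × cos(66°) = 1059 km.

1060 km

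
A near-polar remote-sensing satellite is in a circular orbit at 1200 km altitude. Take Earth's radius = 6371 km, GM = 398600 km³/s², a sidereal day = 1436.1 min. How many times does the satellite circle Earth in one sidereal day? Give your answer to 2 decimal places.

13.14

Semi-major axis a = 6371 + 1200 = 7571 km. Period T = 2π√(a³/μ) = 2π√(7571³/398600) = 6556.0 s = 109.27 min.
Orbits per sidereal day = 86166 / 6556.0 = 13.143.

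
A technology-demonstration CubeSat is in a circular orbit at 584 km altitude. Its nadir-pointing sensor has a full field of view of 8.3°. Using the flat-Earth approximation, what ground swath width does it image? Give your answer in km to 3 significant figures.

84.7 km

Half-angle = 8.3°/2 = 4.15°.
Swath width ≈ 2h·tan(θ/2) = 2 × 584 × tan(4.15°) = 84.7 km.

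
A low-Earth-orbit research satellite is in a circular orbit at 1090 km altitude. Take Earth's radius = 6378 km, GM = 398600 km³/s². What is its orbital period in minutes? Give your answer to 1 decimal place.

Semi-major axis a = 6378 + 1090 = 7468 km. Period T = 2π√(a³/μ) = 2π√(7468³/398600) = 6422.7 s = 107.05 min.

107.0 min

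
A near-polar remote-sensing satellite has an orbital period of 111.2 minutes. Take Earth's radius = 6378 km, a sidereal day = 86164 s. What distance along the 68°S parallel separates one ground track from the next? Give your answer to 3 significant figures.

1160 km

T = 111.2 min = 6672.0 s.
Node shift per orbit = (6672.0/86164) × 360° = 27.88°.
Equatorial spacing = 27.88 × 111.3 km/° = 3103 km.
At 68° latitude, spacing = 3103 × cos(68°) = 1162 km.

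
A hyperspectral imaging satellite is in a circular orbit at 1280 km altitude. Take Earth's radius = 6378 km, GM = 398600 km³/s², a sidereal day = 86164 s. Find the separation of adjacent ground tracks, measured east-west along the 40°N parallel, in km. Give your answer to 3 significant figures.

Semi-major axis a = 6378 + 1280 = 7658 km. Period T = 2π√(a³/μ) = 2π√(7658³/398600) = 6669.4 s = 111.16 min.
Node shift per orbit = (6669.4/86164) × 360° = 27.87°.
Equatorial spacing = 27.87 × 111.3 km/° = 3102 km.
At 40° latitude, spacing = 3102 × cos(40°) = 2376 km.

2380 km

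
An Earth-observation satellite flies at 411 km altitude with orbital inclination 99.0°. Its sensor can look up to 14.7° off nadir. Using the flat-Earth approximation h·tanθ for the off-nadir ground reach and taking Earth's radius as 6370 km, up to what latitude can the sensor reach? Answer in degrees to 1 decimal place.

Retrograde orbit: the ground track reaches ±(180° − i) = ±(180 − 99.0) = ±81.0°.
Sensor half-swath on the ground ≈ 411·tan(14.7°) = 108 km = 0.97° of latitude.
Maximum observable latitude ≈ 81.0 + 0.97 = 82.0°.

82.0°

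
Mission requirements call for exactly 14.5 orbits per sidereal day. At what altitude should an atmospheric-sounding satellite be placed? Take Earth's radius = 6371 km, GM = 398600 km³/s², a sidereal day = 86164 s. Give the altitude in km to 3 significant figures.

Required period T = 86164 / 14.5 = 5942.3 s.
From T = 2π√(a³/μ): a = (μ T²/4π²)^(1/3) = (398600 × 5942.3² / 4π²)^(1/3) = 7091 km.
Altitude h = a − R = 7091 − 6371 = 720 km.

720 km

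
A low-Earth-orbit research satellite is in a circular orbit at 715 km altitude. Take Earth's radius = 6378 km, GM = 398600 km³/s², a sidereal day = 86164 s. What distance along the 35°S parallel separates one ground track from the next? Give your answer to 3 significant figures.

Semi-major axis a = 6378 + 715 = 7093 km. Period T = 2π√(a³/μ) = 2π√(7093³/398600) = 5945.1 s = 99.08 min.
Node shift per orbit = (5945.1/86164) × 360° = 24.84°.
Equatorial spacing = 24.84 × 111.3 km/° = 2765 km.
At 35° latitude, spacing = 2765 × cos(35°) = 2265 km.

2260 km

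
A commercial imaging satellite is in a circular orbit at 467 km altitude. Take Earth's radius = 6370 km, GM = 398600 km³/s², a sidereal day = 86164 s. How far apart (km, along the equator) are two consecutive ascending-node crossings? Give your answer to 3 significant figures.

Semi-major axis a = 6370 + 467 = 6837 km. Period T = 2π√(a³/μ) = 2π√(6837³/398600) = 5626.1 s = 93.77 min.
During one orbit Earth rotates (5626.1 / 86164) × 360° = 23.51°.
At the equator that is 23.51° × (2π·6370/360) km/° = 23.51 × 111.2 = 2613 km.

2610 km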